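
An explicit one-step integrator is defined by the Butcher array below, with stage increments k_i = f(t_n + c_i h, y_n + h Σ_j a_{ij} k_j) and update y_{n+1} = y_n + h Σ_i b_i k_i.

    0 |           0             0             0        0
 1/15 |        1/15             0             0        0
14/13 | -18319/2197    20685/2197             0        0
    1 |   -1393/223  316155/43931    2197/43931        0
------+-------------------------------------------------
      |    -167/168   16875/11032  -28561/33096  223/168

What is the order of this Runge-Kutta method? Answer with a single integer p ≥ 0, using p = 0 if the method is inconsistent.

b = (-167/168, 16875/11032, -28561/33096, 223/168)
c = (0, 1/15, 14/13, 1)
Ac = (0, 0, 1379/2197, 119/223)
Σ b_i: (-167/168)·1 + 16875/11032·1 + (-28561/33096)·1 + 223/168·1 = 1 ✓
b·c: 16875/11032·1/15 + (-28561/33096)·14/13 + 223/168·1 = 1/2 ✓
b·c²: 16875/11032·1/225 + (-28561/33096)·196/169 + 223/168·1 = 1/3 ✓
b·Ac: (-28561/33096)·1379/2197 + 223/168·119/223 = 1/6 ✓
b·c³: 16875/11032·1/3375 + (-28561/33096)·2744/2197 + 223/168·1 = 1/4 ✓
b·(c∘Ac): (-28561/33096)·19306/28561 + 223/168·119/223 = 1/8 ✓
b·Ac²: (-28561/33096)·1379/32955 + 223/168·301/3345 = 1/12 ✓
b·A²c: 223/168·7/223 = 1/24 ✓; 4 stages ⇒ order 4.

4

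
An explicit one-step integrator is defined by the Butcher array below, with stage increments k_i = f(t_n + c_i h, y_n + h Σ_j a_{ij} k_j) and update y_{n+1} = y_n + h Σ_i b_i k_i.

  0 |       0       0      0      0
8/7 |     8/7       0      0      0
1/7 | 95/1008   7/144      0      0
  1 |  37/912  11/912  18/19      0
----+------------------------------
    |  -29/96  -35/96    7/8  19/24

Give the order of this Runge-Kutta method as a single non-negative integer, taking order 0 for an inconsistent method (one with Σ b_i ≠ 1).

b = (-29/96, -35/96, 7/8, 19/24)
c = (0, 8/7, 1/7, 1)
Ac = (0, 0, 1/18, 17/114)
Σ b_i: (-29/96)·1 + (-35/96)·1 + 7/8·1 + 19/24·1 = 1 ✓
b·c: (-35/96)·8/7 + 7/8·1/7 + 19/24·1 = 1/2 ✓
b·c²: (-35/96)·64/49 + 7/8·1/49 + 19/24·1 = 1/3 ✓
b·Ac: 7/8·1/18 + 19/24·17/114 = 1/6 ✓
b·c³: (-35/96)·512/343 + 7/8·1/343 + 19/24·1 = 1/4 ✓
b·(c∘Ac): 7/8·1/126 + 19/24·17/114 = 1/8 ✓
b·Ac²: 7/8·4/63 + 19/24·2/57 = 1/12 ✓
b·A²c: 19/24·1/19 = 1/24 ✓; 4 stages ⇒ order 4.

4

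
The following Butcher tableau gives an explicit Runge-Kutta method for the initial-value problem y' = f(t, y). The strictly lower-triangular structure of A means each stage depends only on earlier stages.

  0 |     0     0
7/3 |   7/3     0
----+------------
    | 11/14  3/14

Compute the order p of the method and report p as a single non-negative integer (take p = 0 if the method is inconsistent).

b = (11/14, 3/14)
c = (0, 7/3)
Σ b_i: 11/14·1 + 3/14·1 = 1 ✓
b·c: 3/14·7/3 = 1/2 ✓; 2 stages ⇒ order 2.

2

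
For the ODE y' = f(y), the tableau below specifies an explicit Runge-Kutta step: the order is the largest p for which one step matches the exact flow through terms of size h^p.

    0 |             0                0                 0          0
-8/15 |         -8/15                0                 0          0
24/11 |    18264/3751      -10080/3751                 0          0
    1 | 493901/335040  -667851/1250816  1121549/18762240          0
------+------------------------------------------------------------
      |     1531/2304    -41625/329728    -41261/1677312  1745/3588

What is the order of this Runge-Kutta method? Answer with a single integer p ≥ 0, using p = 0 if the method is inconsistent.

b = (1531/2304, -41625/329728, -41261/1677312, 1745/3588)
c = (0, -8/15, 24/11, 1)
Ac = (0, 0, 5376/3751, 1449/3490)
Σ b_i: 1531/2304·1 + (-41625/329728)·1 + (-41261/1677312)·1 + 1745/3588·1 = 1 ✓
b·c: (-41625/329728)·(-8/15) + (-41261/1677312)·24/11 + 1745/3588·1 = 1/2 ✓
b·c²: (-41625/329728)·64/225 + (-41261/1677312)·576/121 + 1745/3588·1 = 1/3 ✓
b·Ac: (-41261/1677312)·5376/3751 + 1745/3588·1449/3490 = 1/6 ✓
b·c³: (-41625/329728)·(-512/3375) + (-41261/1677312)·13824/1331 + 1745/3588·1 = 1/4 ✓
b·(c∘Ac): (-41261/1677312)·129024/41261 + 1745/3588·1449/3490 = 1/8 ✓
b·Ac²: (-41261/1677312)·(-14336/18755) + 1745/3588·3473/26175 = 1/12 ✓
b·A²c: 1745/3588·299/3490 = 1/24 ✓; 4 stages ⇒ order 4.

4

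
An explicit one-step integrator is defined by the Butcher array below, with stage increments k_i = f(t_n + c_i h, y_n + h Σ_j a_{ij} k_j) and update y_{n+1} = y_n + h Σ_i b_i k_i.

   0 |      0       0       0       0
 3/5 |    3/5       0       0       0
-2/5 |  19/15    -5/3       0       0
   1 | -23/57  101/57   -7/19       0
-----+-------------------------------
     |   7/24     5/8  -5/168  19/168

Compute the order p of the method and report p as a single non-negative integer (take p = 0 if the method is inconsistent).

4

b = (7/24, 5/8, -5/168, 19/168)
c = (0, 3/5, -2/5, 1)
Ac = (0, 0, -1, 23/19)
Σ b_i: 7/24·1 + 5/8·1 + (-5/168)·1 + 19/168·1 = 1 ✓
b·c: 5/8·3/5 + (-5/168)·(-2/5) + 19/168·1 = 1/2 ✓
b·c²: 5/8·9/25 + (-5/168)·4/25 + 19/168·1 = 1/3 ✓
b·Ac: (-5/168)·(-1) + 19/168·23/19 = 1/6 ✓
b·c³: 5/8·27/125 + (-5/168)·(-8/125) + 19/168·1 = 1/4 ✓
b·(c∘Ac): (-5/168)·2/5 + 19/168·23/19 = 1/8 ✓
b·Ac²: (-5/168)·(-3/5) + 19/168·11/19 = 1/12 ✓
b·A²c: 19/168·7/19 = 1/24 ✓; 4 stages ⇒ order 4.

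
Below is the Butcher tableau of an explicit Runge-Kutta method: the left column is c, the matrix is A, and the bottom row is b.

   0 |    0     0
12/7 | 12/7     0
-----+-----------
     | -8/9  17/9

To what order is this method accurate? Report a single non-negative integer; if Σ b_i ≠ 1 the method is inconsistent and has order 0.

1

b = (-8/9, 17/9)
c = (0, 12/7)
Σ b_i: (-8/9)·1 + 17/9·1 = 1 ✓
b·c: 17/9·12/7 = 68/21 ≠ 1/2 ⇒ order 1.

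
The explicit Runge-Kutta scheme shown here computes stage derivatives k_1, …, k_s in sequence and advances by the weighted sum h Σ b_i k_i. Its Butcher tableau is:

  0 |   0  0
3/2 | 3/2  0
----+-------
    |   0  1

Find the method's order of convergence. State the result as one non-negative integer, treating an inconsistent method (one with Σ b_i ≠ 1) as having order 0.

1

b = (0, 1)
c = (0, 3/2)
Σ b_i: 1·1 = 1 ✓
b·c: 1·3/2 = 3/2 ≠ 1/2 ⇒ order 1.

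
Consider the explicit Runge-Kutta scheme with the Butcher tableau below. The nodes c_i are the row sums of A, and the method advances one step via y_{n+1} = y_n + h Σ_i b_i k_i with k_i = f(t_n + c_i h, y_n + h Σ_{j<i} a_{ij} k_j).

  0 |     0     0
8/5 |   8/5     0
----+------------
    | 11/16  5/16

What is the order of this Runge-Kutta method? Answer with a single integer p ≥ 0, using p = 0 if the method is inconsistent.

b = (11/16, 5/16)
c = (0, 8/5)
Σ b_i: 11/16·1 + 5/16·1 = 1 ✓
b·c: 5/16·8/5 = 1/2 ✓; 2 stages ⇒ order 2.

2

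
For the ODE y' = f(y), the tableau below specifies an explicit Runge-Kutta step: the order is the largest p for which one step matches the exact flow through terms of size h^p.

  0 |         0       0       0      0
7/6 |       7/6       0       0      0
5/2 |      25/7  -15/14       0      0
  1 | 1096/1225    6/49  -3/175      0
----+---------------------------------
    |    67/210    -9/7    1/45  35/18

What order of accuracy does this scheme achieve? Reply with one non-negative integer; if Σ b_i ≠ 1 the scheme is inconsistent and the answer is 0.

4

b = (67/210, -9/7, 1/45, 35/18)
c = (0, 7/6, 5/2, 1)
Ac = (0, 0, -5/4, 1/10)
Σ b_i: 67/210·1 + (-9/7)·1 + 1/45·1 + 35/18·1 = 1 ✓
b·c: (-9/7)·7/6 + 1/45·5/2 + 35/18·1 = 1/2 ✓
b·c²: (-9/7)·49/36 + 1/45·25/4 + 35/18·1 = 1/3 ✓
b·Ac: 1/45·(-5/4) + 35/18·1/10 = 1/6 ✓
b·c³: (-9/7)·343/216 + 1/45·125/8 + 35/18·1 = 1/4 ✓
b·(c∘Ac): 1/45·(-25/8) + 35/18·1/10 = 1/8 ✓
b·Ac²: 1/45·(-35/24) + 35/18·5/84 = 1/12 ✓
b·A²c: 35/18·3/140 = 1/24 ✓; 4 stages ⇒ order 4.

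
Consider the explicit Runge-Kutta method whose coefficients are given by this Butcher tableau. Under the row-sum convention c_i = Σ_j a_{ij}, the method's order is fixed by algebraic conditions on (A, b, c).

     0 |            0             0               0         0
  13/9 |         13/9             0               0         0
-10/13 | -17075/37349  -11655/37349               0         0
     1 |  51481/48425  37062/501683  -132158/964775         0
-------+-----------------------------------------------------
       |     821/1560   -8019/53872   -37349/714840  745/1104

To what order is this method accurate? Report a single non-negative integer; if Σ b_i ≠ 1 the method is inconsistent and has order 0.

4

b = (821/1560, -8019/53872, -37349/714840, 745/1104)
c = (0, 13/9, -10/13, 1)
Ac = (0, 0, -1295/2873, 158/745)
Σ b_i: 821/1560·1 + (-8019/53872)·1 + (-37349/714840)·1 + 745/1104·1 = 1 ✓
b·c: (-8019/53872)·13/9 + (-37349/714840)·(-10/13) + 745/1104·1 = 1/2 ✓
b·c²: (-8019/53872)·169/81 + (-37349/714840)·100/169 + 745/1104·1 = 1/3 ✓
b·Ac: (-37349/714840)·(-1295/2873) + 745/1104·158/745 = 1/6 ✓
b·c³: (-8019/53872)·2197/729 + (-37349/714840)·(-1000/2197) + 745/1104·1 = 1/4 ✓
b·(c∘Ac): (-37349/714840)·12950/37349 + 745/1104·158/745 = 1/8 ✓
b·Ac²: (-37349/714840)·(-1295/1989) + 745/1104·98/1341 = 1/12 ✓
b·A²c: 745/1104·46/745 = 1/24 ✓; 4 stages ⇒ order 4.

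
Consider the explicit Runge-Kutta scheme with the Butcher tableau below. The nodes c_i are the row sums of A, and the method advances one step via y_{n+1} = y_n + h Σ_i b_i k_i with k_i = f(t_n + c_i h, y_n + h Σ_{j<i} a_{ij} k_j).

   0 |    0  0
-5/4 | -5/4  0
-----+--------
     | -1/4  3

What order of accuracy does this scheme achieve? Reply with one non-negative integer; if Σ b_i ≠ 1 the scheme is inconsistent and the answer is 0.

b = (-1/4, 3)
c = (0, -5/4)
Σ b_i: (-1/4)·1 + 3·1 = 11/4 ≠ 1 ⇒ order 0.

0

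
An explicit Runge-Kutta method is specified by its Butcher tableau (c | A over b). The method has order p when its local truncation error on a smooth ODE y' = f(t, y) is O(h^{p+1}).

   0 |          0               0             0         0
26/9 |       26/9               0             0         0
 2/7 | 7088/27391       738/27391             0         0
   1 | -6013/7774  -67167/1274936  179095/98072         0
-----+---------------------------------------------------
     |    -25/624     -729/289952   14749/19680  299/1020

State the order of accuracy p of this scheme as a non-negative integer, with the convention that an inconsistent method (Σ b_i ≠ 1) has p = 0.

4

b = (-25/624, -729/289952, 14749/19680, 299/1020)
c = (0, 26/9, 2/7, 1)
Ac = (0, 0, 164/2107, 17/46)
Σ b_i: (-25/624)·1 + (-729/289952)·1 + 14749/19680·1 + 299/1020·1 = 1 ✓
b·c: (-729/289952)·26/9 + 14749/19680·2/7 + 299/1020·1 = 1/2 ✓
b·c²: (-729/289952)·676/81 + 14749/19680·4/49 + 299/1020·1 = 1/3 ✓
b·Ac: 14749/19680·164/2107 + 299/1020·17/46 = 1/6 ✓
b·c³: (-729/289952)·17576/729 + 14749/19680·8/343 + 299/1020·1 = 1/4 ✓
b·(c∘Ac): 14749/19680·328/14749 + 299/1020·17/46 = 1/8 ✓
b·Ac²: 14749/19680·4264/18963 + 299/1020·(-34/117) = 1/12 ✓
b·A²c: 299/1020·85/598 = 1/24 ✓; 4 stages ⇒ order 4.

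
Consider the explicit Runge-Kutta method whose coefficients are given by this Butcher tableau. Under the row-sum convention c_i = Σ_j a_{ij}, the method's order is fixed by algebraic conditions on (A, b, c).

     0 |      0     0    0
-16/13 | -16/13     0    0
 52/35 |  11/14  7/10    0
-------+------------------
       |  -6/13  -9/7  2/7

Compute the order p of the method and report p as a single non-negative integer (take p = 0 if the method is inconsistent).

0

b = (-6/13, -9/7, 2/7)
c = (0, -16/13, 52/35)
Ac = (0, 0, -56/65)
Σ b_i: (-6/13)·1 + (-9/7)·1 + 2/7·1 = -19/13 ≠ 1 ⇒ order 0.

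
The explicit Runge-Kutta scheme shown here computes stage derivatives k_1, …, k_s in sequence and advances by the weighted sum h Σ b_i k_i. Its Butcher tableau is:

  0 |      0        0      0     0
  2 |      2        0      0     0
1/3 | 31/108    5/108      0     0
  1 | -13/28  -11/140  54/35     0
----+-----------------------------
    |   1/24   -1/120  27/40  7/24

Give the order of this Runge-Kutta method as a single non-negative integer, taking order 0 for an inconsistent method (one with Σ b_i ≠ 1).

b = (1/24, -1/120, 27/40, 7/24)
c = (0, 2, 1/3, 1)
Ac = (0, 0, 5/54, 5/14)
Σ b_i: 1/24·1 + (-1/120)·1 + 27/40·1 + 7/24·1 = 1 ✓
b·c: (-1/120)·2 + 27/40·1/3 + 7/24·1 = 1/2 ✓
b·c²: (-1/120)·4 + 27/40·1/9 + 7/24·1 = 1/3 ✓
b·Ac: 27/40·5/54 + 7/24·5/14 = 1/6 ✓
b·c³: (-1/120)·8 + 27/40·1/27 + 7/24·1 = 1/4 ✓
b·(c∘Ac): 27/40·5/162 + 7/24·5/14 = 1/8 ✓
b·Ac²: 27/40·5/27 + 7/24·(-1/7) = 1/12 ✓
b·A²c: 7/24·1/7 = 1/24 ✓; 4 stages ⇒ order 4.

4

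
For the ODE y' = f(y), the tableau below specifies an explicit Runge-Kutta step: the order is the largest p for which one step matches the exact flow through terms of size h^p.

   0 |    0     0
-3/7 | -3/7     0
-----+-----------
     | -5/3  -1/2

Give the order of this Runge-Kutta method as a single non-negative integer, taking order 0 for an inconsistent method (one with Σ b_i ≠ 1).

0

b = (-5/3, -1/2)
c = (0, -3/7)
Σ b_i: (-5/3)·1 + (-1/2)·1 = -13/6 ≠ 1 ⇒ order 0.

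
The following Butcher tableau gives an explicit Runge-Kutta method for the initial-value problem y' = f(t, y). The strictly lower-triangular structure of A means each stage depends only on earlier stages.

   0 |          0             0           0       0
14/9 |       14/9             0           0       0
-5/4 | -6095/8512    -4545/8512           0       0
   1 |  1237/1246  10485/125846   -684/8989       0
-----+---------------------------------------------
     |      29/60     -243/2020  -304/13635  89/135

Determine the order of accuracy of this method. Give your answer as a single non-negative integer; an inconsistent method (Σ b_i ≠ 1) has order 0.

4

b = (29/60, -243/2020, -304/13635, 89/135)
c = (0, 14/9, -5/4, 1)
Ac = (0, 0, -505/608, 20/89)
Σ b_i: 29/60·1 + (-243/2020)·1 + (-304/13635)·1 + 89/135·1 = 1 ✓
b·c: (-243/2020)·14/9 + (-304/13635)·(-5/4) + 89/135·1 = 1/2 ✓
b·c²: (-243/2020)·196/81 + (-304/13635)·25/16 + 89/135·1 = 1/3 ✓
b·Ac: (-304/13635)·(-505/608) + 89/135·20/89 = 1/6 ✓
b·c³: (-243/2020)·2744/729 + (-304/13635)·(-125/64) + 89/135·1 = 1/4 ✓
b·(c∘Ac): (-304/13635)·2525/2432 + 89/135·20/89 = 1/8 ✓
b·Ac²: (-304/13635)·(-3535/2736) + 89/135·265/3204 = 1/12 ✓
b·A²c: 89/135·45/712 = 1/24 ✓; 4 stages ⇒ order 4.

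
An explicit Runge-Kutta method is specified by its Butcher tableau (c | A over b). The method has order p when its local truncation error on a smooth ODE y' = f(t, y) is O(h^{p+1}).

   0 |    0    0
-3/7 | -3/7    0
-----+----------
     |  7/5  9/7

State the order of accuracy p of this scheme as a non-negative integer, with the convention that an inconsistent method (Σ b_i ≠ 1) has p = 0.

0

b = (7/5, 9/7)
c = (0, -3/7)
Σ b_i: 7/5·1 + 9/7·1 = 94/35 ≠ 1 ⇒ order 0.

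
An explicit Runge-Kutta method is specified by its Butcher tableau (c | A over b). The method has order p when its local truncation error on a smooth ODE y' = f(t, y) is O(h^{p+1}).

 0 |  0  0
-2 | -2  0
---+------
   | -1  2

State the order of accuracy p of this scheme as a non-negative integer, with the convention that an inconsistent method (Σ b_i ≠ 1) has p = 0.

b = (-1, 2)
c = (0, -2)
Σ b_i: (-1)·1 + 2·1 = 1 ✓
b·c: 2·(-2) = -4 ≠ 1/2 ⇒ order 1.

1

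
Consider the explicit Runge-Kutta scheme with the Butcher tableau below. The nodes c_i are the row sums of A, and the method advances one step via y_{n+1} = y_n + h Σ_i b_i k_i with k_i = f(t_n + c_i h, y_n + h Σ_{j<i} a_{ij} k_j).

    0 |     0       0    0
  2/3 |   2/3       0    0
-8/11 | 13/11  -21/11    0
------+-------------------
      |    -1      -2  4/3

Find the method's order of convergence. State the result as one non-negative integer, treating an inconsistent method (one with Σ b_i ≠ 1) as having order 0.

b = (-1, -2, 4/3)
c = (0, 2/3, -8/11)
Ac = (0, 0, -14/11)
Σ b_i: (-1)·1 + (-2)·1 + 4/3·1 = -5/3 ≠ 1 ⇒ order 0.

0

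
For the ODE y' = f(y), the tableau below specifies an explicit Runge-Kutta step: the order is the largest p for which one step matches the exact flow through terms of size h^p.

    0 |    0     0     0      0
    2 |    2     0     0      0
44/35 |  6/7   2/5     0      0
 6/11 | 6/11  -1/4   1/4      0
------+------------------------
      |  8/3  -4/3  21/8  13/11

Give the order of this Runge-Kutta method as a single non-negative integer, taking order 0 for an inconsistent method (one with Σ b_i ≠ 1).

b = (8/3, -4/3, 21/8, 13/11)
c = (0, 2, 44/35, 6/11)
Ac = (0, 0, 4/5, -13/70)
Σ b_i: 8/3·1 + (-4/3)·1 + 21/8·1 + 13/11·1 = 1357/264 ≠ 1 ⇒ order 0.

0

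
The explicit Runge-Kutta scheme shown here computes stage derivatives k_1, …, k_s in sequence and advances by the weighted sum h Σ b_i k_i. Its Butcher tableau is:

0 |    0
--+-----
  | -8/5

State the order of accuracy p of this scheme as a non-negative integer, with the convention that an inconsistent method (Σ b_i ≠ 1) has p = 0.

b = (-8/5)
c = (0)
Σ b_i: (-8/5)·1 = -8/5 ≠ 1 ⇒ order 0.

0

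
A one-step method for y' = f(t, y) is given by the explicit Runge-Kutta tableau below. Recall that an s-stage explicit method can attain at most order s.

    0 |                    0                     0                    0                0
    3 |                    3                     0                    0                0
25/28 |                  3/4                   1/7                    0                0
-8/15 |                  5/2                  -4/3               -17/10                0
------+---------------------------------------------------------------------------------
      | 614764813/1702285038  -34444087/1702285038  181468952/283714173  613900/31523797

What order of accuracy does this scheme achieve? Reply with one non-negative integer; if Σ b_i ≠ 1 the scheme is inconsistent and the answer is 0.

3

b = (614764813/1702285038, -34444087/1702285038, 181468952/283714173, 613900/31523797)
c = (0, 3, 25/28, -8/15)
Ac = (0, 0, 3/7, -309/56)
Σ b_i: 614764813/1702285038·1 + (-34444087/1702285038)·1 + 181468952/283714173·1 + 613900/31523797·1 = 1 ✓
b·c: (-34444087/1702285038)·3 + 181468952/283714173·25/28 + 613900/31523797·(-8/15) = 1/2 ✓
b·c²: (-34444087/1702285038)·9 + 181468952/283714173·625/784 + 613900/31523797·64/225 = 1/3 ✓
b·Ac: 181468952/283714173·3/7 + 613900/31523797·(-309/56) = 1/6 ✓
b·c³: (-34444087/1702285038)·27 + 181468952/283714173·15625/21952 + 613900/31523797·(-512/3375) = -3200466481/34045700760 ≠ 1/4 ⇒ order 3.
b·(c∘Ac): 181468952/283714173·75/196 + 613900/31523797·103/35 = 28566410/94571391 ≠ 1/8
b·Ac²: 181468952/283714173·9/7 + 613900/31523797·(-20941/1568) = 58389423/103843096 ≠ 1/12
b·A²c: 613900/31523797·(-51/70) = -26310/1854341 ≠ 1/24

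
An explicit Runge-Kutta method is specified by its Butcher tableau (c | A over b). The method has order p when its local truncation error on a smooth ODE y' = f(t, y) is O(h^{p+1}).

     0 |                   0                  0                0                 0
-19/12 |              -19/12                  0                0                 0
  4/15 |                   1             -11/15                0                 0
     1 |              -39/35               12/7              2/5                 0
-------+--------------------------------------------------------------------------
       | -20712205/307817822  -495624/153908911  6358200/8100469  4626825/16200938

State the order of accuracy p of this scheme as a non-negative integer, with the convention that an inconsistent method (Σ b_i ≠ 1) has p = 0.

b = (-20712205/307817822, -495624/153908911, 6358200/8100469, 4626825/16200938)
c = (0, -19/12, 4/15, 1)
Ac = (0, 0, 209/180, -1369/525)
Σ b_i: (-20712205/307817822)·1 + (-495624/153908911)·1 + 6358200/8100469·1 + 4626825/16200938·1 = 1 ✓
b·c: (-495624/153908911)·(-19/12) + 6358200/8100469·4/15 + 4626825/16200938·1 = 1/2 ✓
b·c²: (-495624/153908911)·361/144 + 6358200/8100469·16/225 + 4626825/16200938·1 = 1/3 ✓
b·Ac: 6358200/8100469·209/180 + 4626825/16200938·(-1369/525) = 1/6 ✓
b·c³: (-495624/153908911)·(-6859/1728) + 6358200/8100469·64/3375 + 4626825/16200938·1 = 913508867/2916168840 ≠ 1/4 ⇒ order 3.
b·(c∘Ac): 6358200/8100469·209/675 + 4626825/16200938·(-1369/525) = -73148605/145808442 ≠ 1/8
b·Ac²: 6358200/8100469·(-3971/2160) + 4626825/16200938·136271/31500 = -605199731/2916168840 ≠ 1/12
b·A²c: 4626825/16200938·209/450 = 12893419/97205628 ≠ 1/24

3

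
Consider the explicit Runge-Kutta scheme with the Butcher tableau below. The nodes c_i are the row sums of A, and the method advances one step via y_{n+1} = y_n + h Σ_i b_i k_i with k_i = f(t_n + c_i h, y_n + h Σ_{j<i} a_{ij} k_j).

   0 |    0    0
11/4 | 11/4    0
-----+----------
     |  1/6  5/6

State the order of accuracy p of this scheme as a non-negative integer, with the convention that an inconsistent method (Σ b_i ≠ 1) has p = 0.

b = (1/6, 5/6)
c = (0, 11/4)
Σ b_i: 1/6·1 + 5/6·1 = 1 ✓
b·c: 5/6·11/4 = 55/24 ≠ 1/2 ⇒ order 1.

1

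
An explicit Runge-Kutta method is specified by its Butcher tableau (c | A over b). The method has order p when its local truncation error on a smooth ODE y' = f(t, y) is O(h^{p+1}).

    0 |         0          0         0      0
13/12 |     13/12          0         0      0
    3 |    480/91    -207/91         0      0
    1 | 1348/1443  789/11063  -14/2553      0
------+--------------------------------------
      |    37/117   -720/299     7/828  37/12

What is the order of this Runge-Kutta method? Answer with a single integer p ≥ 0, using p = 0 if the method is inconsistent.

b = (37/117, -720/299, 7/828, 37/12)
c = (0, 13/12, 3, 1)
Ac = (0, 0, -69/28, 9/148)
Σ b_i: 37/117·1 + (-720/299)·1 + 7/828·1 + 37/12·1 = 1 ✓
b·c: (-720/299)·13/12 + 7/828·3 + 37/12·1 = 1/2 ✓
b·c²: (-720/299)·169/144 + 7/828·9 + 37/12·1 = 1/3 ✓
b·Ac: 7/828·(-69/28) + 37/12·9/148 = 1/6 ✓
b·c³: (-720/299)·2197/1728 + 7/828·27 + 37/12·1 = 1/4 ✓
b·(c∘Ac): 7/828·(-207/28) + 37/12·9/148 = 1/8 ✓
b·Ac²: 7/828·(-299/112) + 37/12·61/1776 = 1/12 ✓
b·A²c: 37/12·1/74 = 1/24 ✓; 4 stages ⇒ order 4.

4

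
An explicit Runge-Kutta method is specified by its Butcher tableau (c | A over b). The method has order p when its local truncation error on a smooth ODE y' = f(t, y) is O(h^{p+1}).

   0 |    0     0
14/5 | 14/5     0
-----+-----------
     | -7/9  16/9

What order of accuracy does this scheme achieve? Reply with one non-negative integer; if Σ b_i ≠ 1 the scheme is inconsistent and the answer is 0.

1

b = (-7/9, 16/9)
c = (0, 14/5)
Σ b_i: (-7/9)·1 + 16/9·1 = 1 ✓
b·c: 16/9·14/5 = 224/45 ≠ 1/2 ⇒ order 1.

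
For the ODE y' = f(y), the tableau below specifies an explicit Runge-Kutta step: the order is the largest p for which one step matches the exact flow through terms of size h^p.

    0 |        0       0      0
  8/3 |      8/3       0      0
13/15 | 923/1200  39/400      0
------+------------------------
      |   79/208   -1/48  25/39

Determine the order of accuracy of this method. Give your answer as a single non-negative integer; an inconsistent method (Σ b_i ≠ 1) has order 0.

b = (79/208, -1/48, 25/39)
c = (0, 8/3, 13/15)
Ac = (0, 0, 13/50)
Σ b_i: 79/208·1 + (-1/48)·1 + 25/39·1 = 1 ✓
b·c: (-1/48)·8/3 + 25/39·13/15 = 1/2 ✓
b·c²: (-1/48)·64/9 + 25/39·169/225 = 1/3 ✓
b·Ac: 25/39·13/50 = 1/6 ✓; 3 stages ⇒ order 3.

3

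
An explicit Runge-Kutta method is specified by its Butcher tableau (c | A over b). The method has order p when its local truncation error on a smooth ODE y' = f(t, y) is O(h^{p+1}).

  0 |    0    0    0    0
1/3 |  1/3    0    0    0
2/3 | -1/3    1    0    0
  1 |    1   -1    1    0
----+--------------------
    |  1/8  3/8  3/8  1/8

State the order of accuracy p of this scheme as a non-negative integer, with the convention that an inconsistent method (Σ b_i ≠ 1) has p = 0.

4

b = (1/8, 3/8, 3/8, 1/8)
c = (0, 1/3, 2/3, 1)
Ac = (0, 0, 1/3, 1/3)
Σ b_i: 1/8·1 + 3/8·1 + 3/8·1 + 1/8·1 = 1 ✓
b·c: 3/8·1/3 + 3/8·2/3 + 1/8·1 = 1/2 ✓
b·c²: 3/8·1/9 + 3/8·4/9 + 1/8·1 = 1/3 ✓
b·Ac: 3/8·1/3 + 1/8·1/3 = 1/6 ✓
b·c³: 3/8·1/27 + 3/8·8/27 + 1/8·1 = 1/4 ✓
b·(c∘Ac): 3/8·2/9 + 1/8·1/3 = 1/8 ✓
b·Ac²: 3/8·1/9 + 1/8·1/3 = 1/12 ✓
b·A²c: 1/8·1/3 = 1/24 ✓; 4 stages ⇒ order 4.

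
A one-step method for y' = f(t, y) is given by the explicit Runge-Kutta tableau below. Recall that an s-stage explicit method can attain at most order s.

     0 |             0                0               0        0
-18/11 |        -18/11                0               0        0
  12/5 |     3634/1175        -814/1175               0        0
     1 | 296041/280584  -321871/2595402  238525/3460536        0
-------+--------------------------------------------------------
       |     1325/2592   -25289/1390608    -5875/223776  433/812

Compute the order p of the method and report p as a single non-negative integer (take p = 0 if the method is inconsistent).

4

b = (1325/2592, -25289/1390608, -5875/223776, 433/812)
c = (0, -18/11, 12/5, 1)
Ac = (0, 0, 1332/1175, 319/866)
Σ b_i: 1325/2592·1 + (-25289/1390608)·1 + (-5875/223776)·1 + 433/812·1 = 1 ✓
b·c: (-25289/1390608)·(-18/11) + (-5875/223776)·12/5 + 433/812·1 = 1/2 ✓
b·c²: (-25289/1390608)·324/121 + (-5875/223776)·144/25 + 433/812·1 = 1/3 ✓
b·Ac: (-5875/223776)·1332/1175 + 433/812·319/866 = 1/6 ✓
b·c³: (-25289/1390608)·(-5832/1331) + (-5875/223776)·1728/125 + 433/812·1 = 1/4 ✓
b·(c∘Ac): (-5875/223776)·15984/5875 + 433/812·319/866 = 1/8 ✓
b·Ac²: (-5875/223776)·(-23976/12925) + 433/812·928/14289 = 1/12 ✓
b·A²c: 433/812·203/2598 = 1/24 ✓; 4 stages ⇒ order 4.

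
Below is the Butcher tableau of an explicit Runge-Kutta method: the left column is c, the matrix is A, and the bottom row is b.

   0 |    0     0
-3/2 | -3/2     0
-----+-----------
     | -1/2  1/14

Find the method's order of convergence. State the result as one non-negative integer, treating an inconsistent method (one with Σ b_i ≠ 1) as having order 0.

0

b = (-1/2, 1/14)
c = (0, -3/2)
Σ b_i: (-1/2)·1 + 1/14·1 = -3/7 ≠ 1 ⇒ order 0.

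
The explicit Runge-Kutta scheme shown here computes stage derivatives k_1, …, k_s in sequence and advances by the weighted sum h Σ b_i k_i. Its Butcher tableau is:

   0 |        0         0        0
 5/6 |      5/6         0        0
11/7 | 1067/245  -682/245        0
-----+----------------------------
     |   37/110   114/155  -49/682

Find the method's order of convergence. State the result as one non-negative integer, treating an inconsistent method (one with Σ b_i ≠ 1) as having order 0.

b = (37/110, 114/155, -49/682)
c = (0, 5/6, 11/7)
Ac = (0, 0, -341/147)
Σ b_i: 37/110·1 + 114/155·1 + (-49/682)·1 = 1 ✓
b·c: 114/155·5/6 + (-49/682)·11/7 = 1/2 ✓
b·c²: 114/155·25/36 + (-49/682)·121/49 = 1/3 ✓
b·Ac: (-49/682)·(-341/147) = 1/6 ✓; 3 stages ⇒ order 3.

3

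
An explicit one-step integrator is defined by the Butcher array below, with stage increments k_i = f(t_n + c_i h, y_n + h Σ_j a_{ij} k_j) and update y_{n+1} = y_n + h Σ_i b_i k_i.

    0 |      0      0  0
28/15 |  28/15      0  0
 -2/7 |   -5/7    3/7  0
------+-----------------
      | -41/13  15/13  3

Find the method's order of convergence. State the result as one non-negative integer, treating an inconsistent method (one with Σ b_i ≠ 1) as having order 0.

b = (-41/13, 15/13, 3)
c = (0, 28/15, -2/7)
Ac = (0, 0, 4/5)
Σ b_i: (-41/13)·1 + 15/13·1 + 3·1 = 1 ✓
b·c: 15/13·28/15 + 3·(-2/7) = 118/91 ≠ 1/2 ⇒ order 1.

1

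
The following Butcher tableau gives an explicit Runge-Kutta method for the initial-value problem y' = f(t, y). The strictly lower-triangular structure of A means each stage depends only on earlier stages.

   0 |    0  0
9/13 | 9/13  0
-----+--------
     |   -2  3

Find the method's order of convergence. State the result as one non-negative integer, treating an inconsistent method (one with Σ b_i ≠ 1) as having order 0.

1

b = (-2, 3)
c = (0, 9/13)
Σ b_i: (-2)·1 + 3·1 = 1 ✓
b·c: 3·9/13 = 27/13 ≠ 1/2 ⇒ order 1.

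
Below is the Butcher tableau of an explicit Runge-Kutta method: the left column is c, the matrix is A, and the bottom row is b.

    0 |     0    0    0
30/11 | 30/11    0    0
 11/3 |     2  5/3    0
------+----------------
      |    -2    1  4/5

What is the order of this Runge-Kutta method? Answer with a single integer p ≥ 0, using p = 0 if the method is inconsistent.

b = (-2, 1, 4/5)
c = (0, 30/11, 11/3)
Ac = (0, 0, 50/11)
Σ b_i: (-2)·1 + 1·1 + 4/5·1 = -1/5 ≠ 1 ⇒ order 0.

0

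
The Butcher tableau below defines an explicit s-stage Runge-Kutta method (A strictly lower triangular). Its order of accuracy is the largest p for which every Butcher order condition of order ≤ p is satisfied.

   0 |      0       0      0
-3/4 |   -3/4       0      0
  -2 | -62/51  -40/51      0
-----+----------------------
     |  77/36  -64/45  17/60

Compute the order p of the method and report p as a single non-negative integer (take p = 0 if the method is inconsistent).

3

b = (77/36, -64/45, 17/60)
c = (0, -3/4, -2)
Ac = (0, 0, 10/17)
Σ b_i: 77/36·1 + (-64/45)·1 + 17/60·1 = 1 ✓
b·c: (-64/45)·(-3/4) + 17/60·(-2) = 1/2 ✓
b·c²: (-64/45)·9/16 + 17/60·4 = 1/3 ✓
b·Ac: 17/60·10/17 = 1/6 ✓; 3 stages ⇒ order 3.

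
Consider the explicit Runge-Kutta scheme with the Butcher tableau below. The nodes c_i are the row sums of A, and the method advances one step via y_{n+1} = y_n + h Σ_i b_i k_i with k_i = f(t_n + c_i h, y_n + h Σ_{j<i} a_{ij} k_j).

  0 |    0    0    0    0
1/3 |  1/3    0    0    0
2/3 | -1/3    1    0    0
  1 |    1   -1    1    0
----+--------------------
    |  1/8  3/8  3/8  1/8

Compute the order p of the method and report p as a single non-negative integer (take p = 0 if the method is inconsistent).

b = (1/8, 3/8, 3/8, 1/8)
c = (0, 1/3, 2/3, 1)
Ac = (0, 0, 1/3, 1/3)
Σ b_i: 1/8·1 + 3/8·1 + 3/8·1 + 1/8·1 = 1 ✓
b·c: 3/8·1/3 + 3/8·2/3 + 1/8·1 = 1/2 ✓
b·c²: 3/8·1/9 + 3/8·4/9 + 1/8·1 = 1/3 ✓
b·Ac: 3/8·1/3 + 1/8·1/3 = 1/6 ✓
b·c³: 3/8·1/27 + 3/8·8/27 + 1/8·1 = 1/4 ✓
b·(c∘Ac): 3/8·2/9 + 1/8·1/3 = 1/8 ✓
b·Ac²: 3/8·1/9 + 1/8·1/3 = 1/12 ✓
b·A²c: 1/8·1/3 = 1/24 ✓; 4 stages ⇒ order 4.

4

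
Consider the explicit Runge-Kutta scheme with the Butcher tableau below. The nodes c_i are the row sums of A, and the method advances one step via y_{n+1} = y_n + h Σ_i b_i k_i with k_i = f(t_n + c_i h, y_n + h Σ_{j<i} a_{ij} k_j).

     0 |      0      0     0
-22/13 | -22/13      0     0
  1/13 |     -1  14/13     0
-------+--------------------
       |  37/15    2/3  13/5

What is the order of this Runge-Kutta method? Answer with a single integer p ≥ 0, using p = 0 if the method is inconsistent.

b = (37/15, 2/3, 13/5)
c = (0, -22/13, 1/13)
Ac = (0, 0, -308/169)
Σ b_i: 37/15·1 + 2/3·1 + 13/5·1 = 86/15 ≠ 1 ⇒ order 0.

0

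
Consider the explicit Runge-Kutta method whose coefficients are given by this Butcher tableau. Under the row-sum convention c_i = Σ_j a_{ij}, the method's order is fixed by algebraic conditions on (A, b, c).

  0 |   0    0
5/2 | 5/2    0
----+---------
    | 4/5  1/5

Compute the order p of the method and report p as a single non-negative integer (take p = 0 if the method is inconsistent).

b = (4/5, 1/5)
c = (0, 5/2)
Σ b_i: 4/5·1 + 1/5·1 = 1 ✓
b·c: 1/5·5/2 = 1/2 ✓; 2 stages ⇒ order 2.

2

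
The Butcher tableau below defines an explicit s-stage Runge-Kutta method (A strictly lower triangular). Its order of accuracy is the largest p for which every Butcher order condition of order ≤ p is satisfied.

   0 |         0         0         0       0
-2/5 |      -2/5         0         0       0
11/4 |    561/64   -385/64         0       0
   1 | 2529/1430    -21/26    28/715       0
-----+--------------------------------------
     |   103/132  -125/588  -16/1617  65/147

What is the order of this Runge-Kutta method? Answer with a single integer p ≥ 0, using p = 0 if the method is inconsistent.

4

b = (103/132, -125/588, -16/1617, 65/147)
c = (0, -2/5, 11/4, 1)
Ac = (0, 0, 77/32, 28/65)
Σ b_i: 103/132·1 + (-125/588)·1 + (-16/1617)·1 + 65/147·1 = 1 ✓
b·c: (-125/588)·(-2/5) + (-16/1617)·11/4 + 65/147·1 = 1/2 ✓
b·c²: (-125/588)·4/25 + (-16/1617)·121/16 + 65/147·1 = 1/3 ✓
b·Ac: (-16/1617)·77/32 + 65/147·28/65 = 1/6 ✓
b·c³: (-125/588)·(-8/125) + (-16/1617)·1331/64 + 65/147·1 = 1/4 ✓
b·(c∘Ac): (-16/1617)·847/128 + 65/147·28/65 = 1/8 ✓
b·Ac²: (-16/1617)·(-77/80) + 65/147·217/1300 = 1/12 ✓
b·A²c: 65/147·49/520 = 1/24 ✓; 4 stages ⇒ order 4.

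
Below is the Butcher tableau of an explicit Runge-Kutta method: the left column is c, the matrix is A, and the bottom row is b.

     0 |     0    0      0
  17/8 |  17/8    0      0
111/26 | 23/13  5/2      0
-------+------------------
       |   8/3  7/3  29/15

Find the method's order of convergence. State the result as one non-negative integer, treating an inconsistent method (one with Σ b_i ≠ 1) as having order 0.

0

b = (8/3, 7/3, 29/15)
c = (0, 17/8, 111/26)
Ac = (0, 0, 85/16)
Σ b_i: 8/3·1 + 7/3·1 + 29/15·1 = 104/15 ≠ 1 ⇒ order 0.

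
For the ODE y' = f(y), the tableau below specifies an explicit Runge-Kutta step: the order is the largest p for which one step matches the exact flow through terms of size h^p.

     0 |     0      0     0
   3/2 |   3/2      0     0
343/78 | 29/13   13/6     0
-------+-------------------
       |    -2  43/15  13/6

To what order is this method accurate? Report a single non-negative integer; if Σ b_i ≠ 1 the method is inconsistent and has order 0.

0

b = (-2, 43/15, 13/6)
c = (0, 3/2, 343/78)
Ac = (0, 0, 13/4)
Σ b_i: (-2)·1 + 43/15·1 + 13/6·1 = 91/30 ≠ 1 ⇒ order 0.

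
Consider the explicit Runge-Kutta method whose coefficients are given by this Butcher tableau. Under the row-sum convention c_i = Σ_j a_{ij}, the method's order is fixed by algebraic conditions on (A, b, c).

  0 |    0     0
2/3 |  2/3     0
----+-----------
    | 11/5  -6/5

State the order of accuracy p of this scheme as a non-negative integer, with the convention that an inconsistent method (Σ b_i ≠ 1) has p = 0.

b = (11/5, -6/5)
c = (0, 2/3)
Σ b_i: 11/5·1 + (-6/5)·1 = 1 ✓
b·c: (-6/5)·2/3 = -4/5 ≠ 1/2 ⇒ order 1.

1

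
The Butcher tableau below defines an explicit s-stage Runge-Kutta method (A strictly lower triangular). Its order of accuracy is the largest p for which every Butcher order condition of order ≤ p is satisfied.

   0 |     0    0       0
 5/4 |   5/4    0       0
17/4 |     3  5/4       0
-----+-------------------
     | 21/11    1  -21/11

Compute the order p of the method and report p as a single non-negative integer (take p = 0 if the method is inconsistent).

1

b = (21/11, 1, -21/11)
c = (0, 5/4, 17/4)
Ac = (0, 0, 25/16)
Σ b_i: 21/11·1 + 1·1 + (-21/11)·1 = 1 ✓
b·c: 1·5/4 + (-21/11)·17/4 = -151/22 ≠ 1/2 ⇒ order 1.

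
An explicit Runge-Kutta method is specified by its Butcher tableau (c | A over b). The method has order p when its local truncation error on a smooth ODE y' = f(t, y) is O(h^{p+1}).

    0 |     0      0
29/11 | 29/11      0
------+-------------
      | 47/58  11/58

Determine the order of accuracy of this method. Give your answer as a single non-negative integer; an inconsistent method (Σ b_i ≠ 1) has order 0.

2

b = (47/58, 11/58)
c = (0, 29/11)
Σ b_i: 47/58·1 + 11/58·1 = 1 ✓
b·c: 11/58·29/11 = 1/2 ✓; 2 stages ⇒ order 2.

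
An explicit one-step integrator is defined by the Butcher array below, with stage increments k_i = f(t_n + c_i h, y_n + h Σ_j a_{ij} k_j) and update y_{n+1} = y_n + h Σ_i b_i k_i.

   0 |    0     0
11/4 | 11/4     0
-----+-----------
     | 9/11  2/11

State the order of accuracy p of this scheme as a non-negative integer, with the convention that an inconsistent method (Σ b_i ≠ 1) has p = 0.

b = (9/11, 2/11)
c = (0, 11/4)
Σ b_i: 9/11·1 + 2/11·1 = 1 ✓
b·c: 2/11·11/4 = 1/2 ✓; 2 stages ⇒ order 2.

2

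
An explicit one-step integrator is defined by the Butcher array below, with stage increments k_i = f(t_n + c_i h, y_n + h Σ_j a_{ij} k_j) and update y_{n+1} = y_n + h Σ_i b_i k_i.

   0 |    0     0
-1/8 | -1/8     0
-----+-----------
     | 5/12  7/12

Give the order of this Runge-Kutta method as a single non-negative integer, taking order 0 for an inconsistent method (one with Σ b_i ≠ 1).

b = (5/12, 7/12)
c = (0, -1/8)
Σ b_i: 5/12·1 + 7/12·1 = 1 ✓
b·c: 7/12·(-1/8) = -7/96 ≠ 1/2 ⇒ order 1.

1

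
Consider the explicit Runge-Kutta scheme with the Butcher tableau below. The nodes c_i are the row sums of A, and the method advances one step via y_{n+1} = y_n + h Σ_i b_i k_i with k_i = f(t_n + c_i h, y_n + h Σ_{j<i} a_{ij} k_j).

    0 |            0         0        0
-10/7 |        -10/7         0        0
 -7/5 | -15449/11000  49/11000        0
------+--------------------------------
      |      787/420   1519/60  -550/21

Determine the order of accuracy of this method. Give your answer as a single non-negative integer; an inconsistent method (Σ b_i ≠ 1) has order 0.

b = (787/420, 1519/60, -550/21)
c = (0, -10/7, -7/5)
Ac = (0, 0, -7/1100)
Σ b_i: 787/420·1 + 1519/60·1 + (-550/21)·1 = 1 ✓
b·c: 1519/60·(-10/7) + (-550/21)·(-7/5) = 1/2 ✓
b·c²: 1519/60·100/49 + (-550/21)·49/25 = 1/3 ✓
b·Ac: (-550/21)·(-7/1100) = 1/6 ✓; 3 stages ⇒ order 3.

3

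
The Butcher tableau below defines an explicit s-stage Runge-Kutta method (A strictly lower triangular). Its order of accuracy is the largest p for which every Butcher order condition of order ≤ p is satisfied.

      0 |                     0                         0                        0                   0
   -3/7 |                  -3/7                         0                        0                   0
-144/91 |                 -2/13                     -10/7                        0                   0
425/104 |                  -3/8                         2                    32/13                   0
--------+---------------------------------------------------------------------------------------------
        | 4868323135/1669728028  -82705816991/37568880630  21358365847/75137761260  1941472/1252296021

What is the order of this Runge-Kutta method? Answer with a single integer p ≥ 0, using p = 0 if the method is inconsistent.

3

b = (4868323135/1669728028, -82705816991/37568880630, 21358365847/75137761260, 1941472/1252296021)
c = (0, -3/7, -144/91, 425/104)
Ac = (0, 0, 30/49, -5622/1183)
Σ b_i: 4868323135/1669728028·1 + (-82705816991/37568880630)·1 + 21358365847/75137761260·1 + 1941472/1252296021·1 = 1 ✓
b·c: (-82705816991/37568880630)·(-3/7) + 21358365847/75137761260·(-144/91) + 1941472/1252296021·425/104 = 1/2 ✓
b·c²: (-82705816991/37568880630)·9/49 + 21358365847/75137761260·20736/8281 + 1941472/1252296021·180625/10816 = 1/3 ✓
b·Ac: 21358365847/75137761260·30/49 + 1941472/1252296021·(-5622/1183) = 1/6 ✓
b·c³: (-82705816991/37568880630)·(-27/343) + 21358365847/75137761260·(-2985984/753571) + 1941472/1252296021·76765625/1124864 = -1544839011839/1823343006576 ≠ 1/4 ⇒ order 3.
b·(c∘Ac): 21358365847/75137761260·(-4320/4459) + 1941472/1252296021·(-1194675/61516) = -81234598304/265904188459 ≠ 1/8
b·Ac²: 21358365847/75137761260·(-90/343) + 1941472/1252296021·703098/107653 = -4897249051/75972625274 ≠ 1/12
b·A²c: 1941472/1252296021·960/637 = 47790080/20454168343 ≠ 1/24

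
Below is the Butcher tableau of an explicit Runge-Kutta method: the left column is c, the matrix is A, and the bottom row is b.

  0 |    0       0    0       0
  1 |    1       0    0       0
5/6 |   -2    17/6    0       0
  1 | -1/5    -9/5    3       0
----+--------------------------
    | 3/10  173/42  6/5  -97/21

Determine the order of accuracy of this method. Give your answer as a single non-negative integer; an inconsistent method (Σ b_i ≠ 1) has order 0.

b = (3/10, 173/42, 6/5, -97/21)
c = (0, 1, 5/6, 1)
Ac = (0, 0, 17/6, 7/10)
Σ b_i: 3/10·1 + 173/42·1 + 6/5·1 + (-97/21)·1 = 1 ✓
b·c: 173/42·1 + 6/5·5/6 + (-97/21)·1 = 1/2 ✓
b·c²: 173/42·1 + 6/5·25/36 + (-97/21)·1 = 1/3 ✓
b·Ac: 6/5·17/6 + (-97/21)·7/10 = 1/6 ✓
b·c³: 173/42·1 + 6/5·125/216 + (-97/21)·1 = 7/36 ≠ 1/4 ⇒ order 3.
b·(c∘Ac): 6/5·85/36 + (-97/21)·7/10 = -2/5 ≠ 1/8
b·Ac²: 6/5·17/6 + (-97/21)·17/60 = 527/252 ≠ 1/12
b·A²c: (-97/21)·17/2 = -1649/42 ≠ 1/24

3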